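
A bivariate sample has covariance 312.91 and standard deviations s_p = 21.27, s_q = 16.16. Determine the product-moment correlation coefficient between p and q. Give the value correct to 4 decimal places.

r = Cov(p,q) / (s_p · s_q) = 312.91 / (21.27 × 16.16)
  = 312.91 / 343.7232 ≈ 0.9104

0.9104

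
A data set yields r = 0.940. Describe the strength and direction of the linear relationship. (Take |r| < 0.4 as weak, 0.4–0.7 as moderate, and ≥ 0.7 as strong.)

strong positive

r = 0.940 > 0 so the relationship is positive.
|r| = 0.940, which falls in the strong range.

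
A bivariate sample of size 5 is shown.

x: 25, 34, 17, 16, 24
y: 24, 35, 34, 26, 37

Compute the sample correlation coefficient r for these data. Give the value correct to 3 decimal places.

n = 5, Σx = 116, Σy = 156, Σx² = 2902, Σy² = 5002, Σxy = 3672
nΣxy − ΣxΣy = 18360 − 18096 = 264
nΣx² − (Σx)² = 14510 − 13456 = 1054; nΣy² − (Σy)² = 25010 − 24336 = 674
r = 264 / √(1054 × 674) = 264 / 842.8499 ≈ 0.313

0.313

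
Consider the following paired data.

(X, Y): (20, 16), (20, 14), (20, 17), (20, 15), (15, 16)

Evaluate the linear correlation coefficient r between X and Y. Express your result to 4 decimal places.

-0.1961

n = 5, ΣX = 95, ΣY = 78, ΣX² = 1825, ΣY² = 1222, ΣXY = 1480
nΣXY − ΣXΣY = 7400 − 7410 = -10
nΣX² − (ΣX)² = 9125 − 9025 = 100; nΣY² − (ΣY)² = 6110 − 6084 = 26
r = -10 / √(100 × 26) = -10 / 50.9902 ≈ -0.1961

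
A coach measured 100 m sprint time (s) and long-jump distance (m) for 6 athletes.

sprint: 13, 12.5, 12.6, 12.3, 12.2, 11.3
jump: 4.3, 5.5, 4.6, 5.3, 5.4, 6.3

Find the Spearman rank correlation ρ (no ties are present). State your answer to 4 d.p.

-0.8286

Rank sprint: 6, 4, 5, 3, 2, 1
Rank jump: 1, 5, 2, 3, 4, 6
d = rank(sprint) − rank(jump): 5, -1, 3, 0, -2, -5; Σd² = 64
ρ = 1 − 6Σd² / [n(n²−1)] = 1 − 6×64 / (6×35) = 1 − 384/210 ≈ -0.8286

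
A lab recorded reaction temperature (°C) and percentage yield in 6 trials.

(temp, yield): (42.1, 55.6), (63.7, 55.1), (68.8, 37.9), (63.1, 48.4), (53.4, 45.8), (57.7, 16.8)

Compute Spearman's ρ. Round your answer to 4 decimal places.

-0.3143

Rank temp: 1, 5, 6, 4, 2, 3
Rank yield: 6, 5, 2, 4, 3, 1
d = rank(temp) − rank(yield): -5, 0, 4, 0, -1, 2; Σd² = 46
ρ = 1 − 6Σd² / [n(n²−1)] = 1 − 6×46 / (6×35) = 1 − 276/210 ≈ -0.3143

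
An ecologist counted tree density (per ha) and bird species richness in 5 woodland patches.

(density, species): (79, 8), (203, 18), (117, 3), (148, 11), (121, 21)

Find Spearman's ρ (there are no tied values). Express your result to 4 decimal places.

0.6000

Rank density: 1, 5, 2, 4, 3
Rank species: 2, 4, 1, 3, 5
d = rank(density) − rank(species): -1, 1, 1, 1, -2; Σd² = 8
ρ = 1 − 6Σd² / [n(n²−1)] = 1 − 6×8 / (5×24) = 1 − 48/120 ≈ 0.6000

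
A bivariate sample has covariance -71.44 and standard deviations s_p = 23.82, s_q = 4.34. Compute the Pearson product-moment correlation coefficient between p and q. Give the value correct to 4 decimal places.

r = Cov(p,q) / (s_p · s_q) = -71.44 / (23.82 × 4.34)
  = -71.44 / 103.3788 ≈ -0.6911

-0.6911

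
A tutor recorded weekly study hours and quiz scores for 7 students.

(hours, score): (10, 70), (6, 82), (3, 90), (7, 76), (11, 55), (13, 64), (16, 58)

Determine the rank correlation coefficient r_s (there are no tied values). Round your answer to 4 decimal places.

Rank hours: 4, 2, 1, 3, 5, 6, 7
Rank score: 4, 6, 7, 5, 1, 3, 2
d = rank(hours) − rank(score): 0, -4, -6, -2, 4, 3, 5; Σd² = 106
ρ = 1 − 6Σd² / [n(n²−1)] = 1 − 6×106 / (7×48) = 1 − 636/336 ≈ -0.8929

-0.8929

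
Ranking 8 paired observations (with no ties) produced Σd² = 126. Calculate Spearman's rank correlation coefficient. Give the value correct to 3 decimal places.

-0.500

ρ = 1 − 6Σd² / [n(n²−1)] = 1 − 6×126 / (8×63)
  = 1 − 756/504 = 1 − 1.5000 ≈ -0.500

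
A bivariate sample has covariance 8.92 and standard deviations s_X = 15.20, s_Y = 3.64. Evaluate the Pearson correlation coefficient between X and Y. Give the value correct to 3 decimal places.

r = Cov(X,Y) / (s_X · s_Y) = 8.92 / (15.20 × 3.64)
  = 8.92 / 55.3280 ≈ 0.161

0.161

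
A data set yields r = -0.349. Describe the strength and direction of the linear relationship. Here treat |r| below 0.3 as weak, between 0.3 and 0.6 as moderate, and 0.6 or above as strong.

r = -0.349 < 0 so the relationship is negative.
|r| = 0.349, which falls in the moderate range.

moderate negative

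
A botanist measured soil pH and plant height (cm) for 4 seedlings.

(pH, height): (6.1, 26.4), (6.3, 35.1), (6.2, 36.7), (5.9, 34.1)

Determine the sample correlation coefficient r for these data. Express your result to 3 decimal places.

0.240

n = 4, Σx = 24.5, Σy = 132.3, Σx² = 150.15, Σy² = 4438.67, Σxy = 810.9
nΣxy − ΣxΣy = 3243.6 − 3241.35 = 2.25
nΣx² − (Σx)² = 600.6 − 600.25 = 0.35; nΣy² − (Σy)² = 17754.68 − 17503.29 = 251.39
r = 2.25 / √(0.35 × 251.39) = 2.25 / 9.3801 ≈ 0.240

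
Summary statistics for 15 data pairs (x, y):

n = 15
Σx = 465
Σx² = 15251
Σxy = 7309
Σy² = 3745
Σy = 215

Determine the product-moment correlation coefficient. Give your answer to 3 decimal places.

0.865

r = (nΣxy − ΣxΣy) / √[(nΣx² − (Σx)²)(nΣy² − (Σy)²)]
Numerator: 15×7309 − 465×215 = 9660
Denominator: √[(228765 − 216225)(56175 − 46225)] = √[12540 × 9950] = 11170.1835
r = 9660 / 11170.1835 ≈ 0.865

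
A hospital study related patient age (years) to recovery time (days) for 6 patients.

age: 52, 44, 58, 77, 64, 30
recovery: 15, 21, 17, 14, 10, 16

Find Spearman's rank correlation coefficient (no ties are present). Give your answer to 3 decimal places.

-0.657

Rank age: 3, 2, 4, 6, 5, 1
Rank recovery: 3, 6, 5, 2, 1, 4
d = rank(age) − rank(recovery): 0, -4, -1, 4, 4, -3; Σd² = 58
ρ = 1 − 6Σd² / [n(n²−1)] = 1 − 6×58 / (6×35) = 1 − 348/210 ≈ -0.657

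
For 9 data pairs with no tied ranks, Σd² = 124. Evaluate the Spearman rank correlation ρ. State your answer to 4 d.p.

-0.0333

ρ = 1 − 6Σd² / [n(n²−1)] = 1 − 6×124 / (9×80)
  = 1 − 744/720 = 1 − 1.03333 ≈ -0.0333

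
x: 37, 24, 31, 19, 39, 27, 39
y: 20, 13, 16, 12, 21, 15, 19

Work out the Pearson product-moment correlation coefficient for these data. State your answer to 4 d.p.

n = 7, Σx = 216, Σy = 116, Σx² = 7038, Σy² = 1996, Σxy = 3741
nΣxy − ΣxΣy = 26187 − 25056 = 1131
nΣx² − (Σx)² = 49266 − 46656 = 2610; nΣy² − (Σy)² = 13972 − 13456 = 516
r = 1131 / √(2610 × 516) = 1131 / 1160.4999 ≈ 0.9746

0.9746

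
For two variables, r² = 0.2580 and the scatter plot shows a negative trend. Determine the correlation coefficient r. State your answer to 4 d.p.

|r| = √0.2580 = 0.5079
The association is negative, so r = −0.5079.

-0.5079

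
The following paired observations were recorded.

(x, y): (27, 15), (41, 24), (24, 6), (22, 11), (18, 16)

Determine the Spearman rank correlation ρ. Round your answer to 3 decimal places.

0.300

Rank x: 4, 5, 3, 2, 1
Rank y: 3, 5, 1, 2, 4
d = rank(x) − rank(y): 1, 0, 2, 0, -3; Σd² = 14
ρ = 1 − 6Σd² / [n(n²−1)] = 1 − 6×14 / (5×24) = 1 − 84/120 ≈ 0.300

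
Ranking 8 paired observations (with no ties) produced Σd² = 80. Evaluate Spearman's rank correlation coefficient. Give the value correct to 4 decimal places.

ρ = 1 − 6Σd² / [n(n²−1)] = 1 − 6×80 / (8×63)
  = 1 − 480/504 = 1 − 0.95238 ≈ 0.0476

0.0476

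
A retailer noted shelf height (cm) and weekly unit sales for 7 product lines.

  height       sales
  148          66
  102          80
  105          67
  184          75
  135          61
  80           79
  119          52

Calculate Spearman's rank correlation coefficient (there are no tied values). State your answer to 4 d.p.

Rank height: 6, 2, 3, 7, 5, 1, 4
Rank sales: 3, 7, 4, 5, 2, 6, 1
d = rank(height) − rank(sales): 3, -5, -1, 2, 3, -5, 3; Σd² = 82
ρ = 1 − 6Σd² / [n(n²−1)] = 1 − 6×82 / (7×48) = 1 − 492/336 ≈ -0.4643

-0.4643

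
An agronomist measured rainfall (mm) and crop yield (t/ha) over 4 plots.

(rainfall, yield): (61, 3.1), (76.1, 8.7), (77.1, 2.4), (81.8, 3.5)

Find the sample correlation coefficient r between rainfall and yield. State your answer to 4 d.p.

0.1628

n = 4, Σx = 296, Σy = 17.7, Σx² = 22147.86, Σy² = 103.31, Σxy = 1322.51
nΣxy − ΣxΣy = 5290.04 − 5239.2 = 50.84
nΣx² − (Σx)² = 88591.44 − 87616 = 975.44; nΣy² − (Σy)² = 413.24 − 313.29 = 99.95
r = 50.84 / √(975.44 × 99.95) = 50.84 / 312.2423 ≈ 0.1628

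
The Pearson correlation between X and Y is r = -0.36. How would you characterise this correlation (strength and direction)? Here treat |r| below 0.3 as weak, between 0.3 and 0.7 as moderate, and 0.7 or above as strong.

moderate negative

r = -0.36 < 0 so the relationship is negative.
|r| = 0.36, which falls in the moderate range.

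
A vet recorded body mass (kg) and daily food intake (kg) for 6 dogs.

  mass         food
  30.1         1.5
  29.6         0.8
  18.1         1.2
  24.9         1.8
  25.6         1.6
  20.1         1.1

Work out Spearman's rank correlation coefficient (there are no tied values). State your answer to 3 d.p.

0.029

Rank mass: 6, 5, 1, 3, 4, 2
Rank food: 4, 1, 3, 6, 5, 2
d = rank(mass) − rank(food): 2, 4, -2, -3, -1, 0; Σd² = 34
ρ = 1 − 6Σd² / [n(n²−1)] = 1 − 6×34 / (6×35) = 1 − 204/210 ≈ 0.029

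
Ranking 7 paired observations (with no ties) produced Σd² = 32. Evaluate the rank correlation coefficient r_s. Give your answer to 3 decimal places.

0.429

ρ = 1 − 6Σd² / [n(n²−1)] = 1 − 6×32 / (7×48)
  = 1 − 192/336 = 1 − 0.5714 ≈ 0.429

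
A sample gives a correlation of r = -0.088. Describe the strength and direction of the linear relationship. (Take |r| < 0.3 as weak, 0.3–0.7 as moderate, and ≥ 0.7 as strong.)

weak negative

r = -0.088 < 0 so the relationship is negative.
|r| = 0.088, which falls in the weak range.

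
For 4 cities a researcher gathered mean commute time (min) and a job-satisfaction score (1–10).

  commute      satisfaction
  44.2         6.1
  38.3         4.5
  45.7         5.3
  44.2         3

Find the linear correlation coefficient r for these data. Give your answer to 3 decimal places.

n = 4, Σx = 172.4, Σy = 18.9, Σx² = 7462.66, Σy² = 94.55, Σxy = 816.78
nΣxy − ΣxΣy = 3267.12 − 3258.36 = 8.76
nΣx² − (Σx)² = 29850.64 − 29721.76 = 128.88; nΣy² − (Σy)² = 378.2 − 357.21 = 20.99
r = 8.76 / √(128.88 × 20.99) = 8.76 / 52.0115 ≈ 0.168

0.168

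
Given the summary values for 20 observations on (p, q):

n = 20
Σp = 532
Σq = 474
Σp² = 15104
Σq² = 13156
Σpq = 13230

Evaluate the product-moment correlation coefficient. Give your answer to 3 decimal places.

0.459

r = (nΣpq − ΣpΣq) / √[(nΣp² − (Σp)²)(nΣq² − (Σq)²)]
Numerator: 20×13230 − 532×474 = 12432
Denominator: √[(302080 − 283024)(263120 − 224676)] = √[19056 × 38444] = 27066.3788
r = 12432 / 27066.3788 ≈ 0.459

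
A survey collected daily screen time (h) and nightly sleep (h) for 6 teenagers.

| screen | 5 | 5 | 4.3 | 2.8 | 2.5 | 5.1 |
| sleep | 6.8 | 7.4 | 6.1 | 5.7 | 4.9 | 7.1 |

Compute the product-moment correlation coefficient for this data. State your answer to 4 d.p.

n = 6, Σx = 24.7, Σy = 38, Σx² = 108.59, Σy² = 245.12, Σxy = 161.65
nΣxy − ΣxΣy = 969.9 − 938.6 = 31.3
nΣx² − (Σx)² = 651.54 − 610.09 = 41.45; nΣy² − (Σy)² = 1470.72 − 1444 = 26.72
r = 31.3 / √(41.45 × 26.72) = 31.3 / 33.2798 ≈ 0.9405

0.9405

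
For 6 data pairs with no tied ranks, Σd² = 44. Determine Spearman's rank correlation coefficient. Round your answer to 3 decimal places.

ρ = 1 − 6Σd² / [n(n²−1)] = 1 − 6×44 / (6×35)
  = 1 − 264/210 = 1 − 1.2571 ≈ -0.257

-0.257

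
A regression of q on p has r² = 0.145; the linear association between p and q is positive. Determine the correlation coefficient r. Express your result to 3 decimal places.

0.381

|r| = √0.145 = 0.381
The association is positive, so r = 0.381.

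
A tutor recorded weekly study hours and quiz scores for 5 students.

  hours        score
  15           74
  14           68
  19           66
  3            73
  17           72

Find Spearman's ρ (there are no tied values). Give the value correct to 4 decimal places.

Rank hours: 3, 2, 5, 1, 4
Rank score: 5, 2, 1, 4, 3
d = rank(hours) − rank(score): -2, 0, 4, -3, 1; Σd² = 30
ρ = 1 − 6Σd² / [n(n²−1)] = 1 − 6×30 / (5×24) = 1 − 180/120 ≈ -0.5000

-0.5000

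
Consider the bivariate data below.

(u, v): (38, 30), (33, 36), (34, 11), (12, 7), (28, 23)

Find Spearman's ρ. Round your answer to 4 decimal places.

0.5000

Rank u: 5, 3, 4, 1, 2
Rank v: 4, 5, 2, 1, 3
d = rank(u) − rank(v): 1, -2, 2, 0, -1; Σd² = 10
ρ = 1 − 6Σd² / [n(n²−1)] = 1 − 6×10 / (5×24) = 1 − 60/120 ≈ 0.5000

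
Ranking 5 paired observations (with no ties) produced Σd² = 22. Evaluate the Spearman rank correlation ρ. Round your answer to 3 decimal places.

-0.100

ρ = 1 − 6Σd² / [n(n²−1)] = 1 − 6×22 / (5×24)
  = 1 − 132/120 = 1 − 1.1000 ≈ -0.100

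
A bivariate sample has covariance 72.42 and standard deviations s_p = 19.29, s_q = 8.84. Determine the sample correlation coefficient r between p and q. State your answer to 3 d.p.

r = Cov(p,q) / (s_p · s_q) = 72.42 / (19.29 × 8.84)
  = 72.42 / 170.5236 ≈ 0.425

0.425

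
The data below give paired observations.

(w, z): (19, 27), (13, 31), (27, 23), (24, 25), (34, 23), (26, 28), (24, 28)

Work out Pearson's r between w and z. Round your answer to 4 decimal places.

-0.8174

n = 7, Σw = 167, Σz = 185, Σw² = 4243, Σz² = 4941, Σwz = 4319
nΣwz − ΣwΣz = 30233 − 30895 = -662
nΣw² − (Σw)² = 29701 − 27889 = 1812; nΣz² − (Σz)² = 34587 − 34225 = 362
r = -662 / √(1812 × 362) = -662 / 809.9037 ≈ -0.8174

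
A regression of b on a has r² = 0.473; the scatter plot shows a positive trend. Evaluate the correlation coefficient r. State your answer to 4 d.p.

0.6877

|r| = √0.473 = 0.6877
The association is positive, so r = 0.6877.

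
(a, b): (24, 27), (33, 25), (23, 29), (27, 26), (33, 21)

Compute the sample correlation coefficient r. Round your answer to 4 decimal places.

-0.8611

n = 5, Σa = 140, Σb = 128, Σa² = 4012, Σb² = 3312, Σab = 3535
nΣab − ΣaΣb = 17675 − 17920 = -245
nΣa² − (Σa)² = 20060 − 19600 = 460; nΣb² − (Σb)² = 16560 − 16384 = 176
r = -245 / √(460 × 176) = -245 / 284.5347 ≈ -0.8611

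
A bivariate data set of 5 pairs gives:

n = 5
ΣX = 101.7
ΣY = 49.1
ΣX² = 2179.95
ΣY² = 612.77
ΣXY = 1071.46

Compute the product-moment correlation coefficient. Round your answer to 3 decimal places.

r = (nΣXY − ΣXΣY) / √[(nΣX² − (ΣX)²)(nΣY² − (ΣY)²)]
Numerator: 5×1071.46 − 101.7×49.1 = 363.83
Denominator: √[(10899.75 − 10342.89)(3063.85 − 2410.81)] = √[556.86 × 653.04] = 603.0355
r = 363.83 / 603.0355 ≈ 0.603

0.603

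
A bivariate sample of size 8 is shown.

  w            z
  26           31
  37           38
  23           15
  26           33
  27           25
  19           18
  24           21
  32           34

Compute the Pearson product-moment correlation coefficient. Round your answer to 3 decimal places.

n = 8, Σw = 214, Σz = 215, Σw² = 5940, Σz² = 6265, Σwz = 6024
nΣwz − ΣwΣz = 48192 − 46010 = 2182
nΣw² − (Σw)² = 47520 − 45796 = 1724; nΣz² − (Σz)² = 50120 − 46225 = 3895
r = 2182 / √(1724 × 3895) = 2182 / 2591.3278 ≈ 0.842

0.842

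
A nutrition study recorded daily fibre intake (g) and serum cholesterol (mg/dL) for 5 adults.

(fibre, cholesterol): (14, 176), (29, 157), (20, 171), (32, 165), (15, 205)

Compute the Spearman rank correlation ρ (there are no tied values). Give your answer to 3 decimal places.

Rank fibre: 1, 4, 3, 5, 2
Rank cholesterol: 4, 1, 3, 2, 5
d = rank(fibre) − rank(cholesterol): -3, 3, 0, 3, -3; Σd² = 36
ρ = 1 − 6Σd² / [n(n²−1)] = 1 − 6×36 / (5×24) = 1 − 216/120 ≈ -0.800

-0.800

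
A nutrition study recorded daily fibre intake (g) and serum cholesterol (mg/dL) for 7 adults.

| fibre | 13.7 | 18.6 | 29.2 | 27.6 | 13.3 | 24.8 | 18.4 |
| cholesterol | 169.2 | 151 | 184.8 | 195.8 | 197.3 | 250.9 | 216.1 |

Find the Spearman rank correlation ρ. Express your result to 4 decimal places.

Rank fibre: 2, 4, 7, 6, 1, 5, 3
Rank cholesterol: 2, 1, 3, 4, 5, 7, 6
d = rank(fibre) − rank(cholesterol): 0, 3, 4, 2, -4, -2, -3; Σd² = 58
ρ = 1 − 6Σd² / [n(n²−1)] = 1 − 6×58 / (7×48) = 1 − 348/336 ≈ -0.0357

-0.0357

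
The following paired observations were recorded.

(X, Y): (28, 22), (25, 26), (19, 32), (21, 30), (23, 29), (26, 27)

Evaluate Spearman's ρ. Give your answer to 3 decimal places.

-0.943

Rank X: 6, 4, 1, 2, 3, 5
Rank Y: 1, 2, 6, 5, 4, 3
d = rank(X) − rank(Y): 5, 2, -5, -3, -1, 2; Σd² = 68
ρ = 1 − 6Σd² / [n(n²−1)] = 1 − 6×68 / (6×35) = 1 − 408/210 ≈ -0.943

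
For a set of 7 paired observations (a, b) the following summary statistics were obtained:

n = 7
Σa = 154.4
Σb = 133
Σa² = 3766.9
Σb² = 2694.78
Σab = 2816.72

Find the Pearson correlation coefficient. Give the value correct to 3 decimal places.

-0.475

r = (nΣab − ΣaΣb) / √[(nΣa² − (Σa)²)(nΣb² − (Σb)²)]
Numerator: 7×2816.72 − 154.4×133 = -818.16
Denominator: √[(26368.3 − 23839.36)(18863.46 − 17689)] = √[2528.94 × 1174.46] = 1723.4091
r = -818.16 / 1723.4091 ≈ -0.475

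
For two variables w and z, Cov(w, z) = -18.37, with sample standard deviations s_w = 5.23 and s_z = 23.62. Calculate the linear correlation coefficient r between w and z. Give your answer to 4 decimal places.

-0.1487

r = Cov(w,z) / (s_w · s_z) = -18.37 / (5.23 × 23.62)
  = -18.37 / 123.5326 ≈ -0.1487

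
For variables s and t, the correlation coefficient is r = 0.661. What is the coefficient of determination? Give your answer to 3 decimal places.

r² = (0.661)² = 0.437

0.437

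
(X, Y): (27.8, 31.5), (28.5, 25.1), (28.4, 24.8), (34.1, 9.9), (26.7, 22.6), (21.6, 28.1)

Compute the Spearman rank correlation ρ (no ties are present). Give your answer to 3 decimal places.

Rank X: 3, 5, 4, 6, 2, 1
Rank Y: 6, 4, 3, 1, 2, 5
d = rank(X) − rank(Y): -3, 1, 1, 5, 0, -4; Σd² = 52
ρ = 1 − 6Σd² / [n(n²−1)] = 1 − 6×52 / (6×35) = 1 − 312/210 ≈ -0.486

-0.486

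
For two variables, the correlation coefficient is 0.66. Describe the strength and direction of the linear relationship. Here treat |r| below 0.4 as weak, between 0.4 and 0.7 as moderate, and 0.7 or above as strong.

r = 0.66 > 0 so the relationship is positive.
|r| = 0.66, which falls in the moderate range.

moderate positive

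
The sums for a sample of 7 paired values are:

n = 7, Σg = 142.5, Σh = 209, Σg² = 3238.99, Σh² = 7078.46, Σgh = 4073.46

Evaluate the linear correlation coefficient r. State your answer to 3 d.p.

-0.340

r = (nΣgh − ΣgΣh) / √[(nΣg² − (Σg)²)(nΣh² − (Σh)²)]
Numerator: 7×4073.46 − 142.5×209 = -1268.28
Denominator: √[(22672.93 − 20306.25)(49549.22 − 43681)] = √[2366.68 × 5868.22] = 3726.6874
r = -1268.28 / 3726.6874 ≈ -0.340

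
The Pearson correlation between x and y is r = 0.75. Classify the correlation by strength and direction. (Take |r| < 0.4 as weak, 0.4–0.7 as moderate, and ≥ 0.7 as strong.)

r = 0.75 > 0 so the relationship is positive.
|r| = 0.75, which falls in the strong range.

strong positive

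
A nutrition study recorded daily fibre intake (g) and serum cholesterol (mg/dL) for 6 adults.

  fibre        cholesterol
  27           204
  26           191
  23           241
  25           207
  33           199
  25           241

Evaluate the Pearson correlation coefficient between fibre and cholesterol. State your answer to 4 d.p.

-0.5750

n = 6, Σx = 159, Σy = 1283, Σx² = 4273, Σy² = 276709, Σxy = 33784
nΣxy − ΣxΣy = 202704 − 203997 = -1293
nΣx² − (Σx)² = 25638 − 25281 = 357; nΣy² − (Σy)² = 1660254 − 1646089 = 14165
r = -1293 / √(357 × 14165) = -1293 / 2248.7563 ≈ -0.5750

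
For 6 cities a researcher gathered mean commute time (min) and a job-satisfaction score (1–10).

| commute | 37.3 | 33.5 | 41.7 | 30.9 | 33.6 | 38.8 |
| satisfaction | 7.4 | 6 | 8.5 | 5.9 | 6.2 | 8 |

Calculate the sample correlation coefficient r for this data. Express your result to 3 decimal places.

n = 6, Σx = 215.8, Σy = 42, Σx² = 7841.64, Σy² = 300.26, Σxy = 1532.5
nΣxy − ΣxΣy = 9195 − 9063.6 = 131.4
nΣx² − (Σx)² = 47049.84 − 46569.64 = 480.2; nΣy² − (Σy)² = 1801.56 − 1764 = 37.56
r = 131.4 / √(480.2 × 37.56) = 131.4 / 134.2993 ≈ 0.978

0.978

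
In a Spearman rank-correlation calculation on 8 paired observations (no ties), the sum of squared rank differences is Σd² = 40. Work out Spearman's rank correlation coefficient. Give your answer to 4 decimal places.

0.5238

ρ = 1 − 6Σd² / [n(n²−1)] = 1 − 6×40 / (8×63)
  = 1 − 240/504 = 1 − 0.47619 ≈ 0.5238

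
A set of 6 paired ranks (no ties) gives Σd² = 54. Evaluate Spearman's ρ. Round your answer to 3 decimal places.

-0.543

ρ = 1 − 6Σd² / [n(n²−1)] = 1 − 6×54 / (6×35)
  = 1 − 324/210 = 1 − 1.5429 ≈ -0.543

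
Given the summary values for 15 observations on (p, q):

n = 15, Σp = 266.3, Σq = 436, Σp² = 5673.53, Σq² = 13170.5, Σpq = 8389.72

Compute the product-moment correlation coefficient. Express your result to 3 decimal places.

0.947

r = (nΣpq − ΣpΣq) / √[(nΣp² − (Σp)²)(nΣq² − (Σq)²)]
Numerator: 15×8389.72 − 266.3×436 = 9739
Denominator: √[(85102.95 − 70915.69)(197557.5 − 190096)] = √[14187.26 × 7461.5] = 10288.7434
r = 9739 / 10288.7434 ≈ 0.947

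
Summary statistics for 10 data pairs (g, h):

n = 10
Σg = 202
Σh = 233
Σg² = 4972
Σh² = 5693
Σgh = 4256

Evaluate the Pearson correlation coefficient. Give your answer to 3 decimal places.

-0.929

r = (nΣgh − ΣgΣh) / √[(nΣg² − (Σg)²)(nΣh² − (Σh)²)]
Numerator: 10×4256 − 202×233 = -4506
Denominator: √[(49720 − 40804)(56930 − 54289)] = √[8916 × 2641] = 4852.5412
r = -4506 / 4852.5412 ≈ -0.929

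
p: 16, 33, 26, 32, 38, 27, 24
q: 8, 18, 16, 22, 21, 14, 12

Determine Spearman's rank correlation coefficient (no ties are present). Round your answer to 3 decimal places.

0.857

Rank p: 1, 6, 3, 5, 7, 4, 2
Rank q: 1, 5, 4, 7, 6, 3, 2
d = rank(p) − rank(q): 0, 1, -1, -2, 1, 1, 0; Σd² = 8
ρ = 1 − 6Σd² / [n(n²−1)] = 1 − 6×8 / (7×48) = 1 − 48/336 ≈ 0.857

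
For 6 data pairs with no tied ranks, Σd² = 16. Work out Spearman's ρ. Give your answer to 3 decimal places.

0.543

ρ = 1 − 6Σd² / [n(n²−1)] = 1 − 6×16 / (6×35)
  = 1 − 96/210 = 1 − 0.4571 ≈ 0.543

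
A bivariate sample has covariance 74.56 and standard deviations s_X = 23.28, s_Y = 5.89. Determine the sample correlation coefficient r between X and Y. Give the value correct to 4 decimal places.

0.5438

r = Cov(X,Y) / (s_X · s_Y) = 74.56 / (23.28 × 5.89)
  = 74.56 / 137.1192 ≈ 0.5438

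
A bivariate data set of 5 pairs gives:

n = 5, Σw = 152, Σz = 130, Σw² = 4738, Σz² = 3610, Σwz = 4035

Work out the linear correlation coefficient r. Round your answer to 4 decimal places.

0.5055

r = (nΣwz − ΣwΣz) / √[(nΣw² − (Σw)²)(nΣz² − (Σz)²)]
Numerator: 5×4035 − 152×130 = 415
Denominator: √[(23690 − 23104)(18050 − 16900)] = √[586 × 1150] = 820.9141
r = 415 / 820.9141 ≈ 0.5055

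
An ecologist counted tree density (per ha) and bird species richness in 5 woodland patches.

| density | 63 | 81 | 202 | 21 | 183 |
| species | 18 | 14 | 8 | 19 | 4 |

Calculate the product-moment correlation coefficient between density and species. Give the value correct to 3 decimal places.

n = 5, Σx = 550, Σy = 63, Σx² = 85264, Σy² = 961, Σxy = 5015
nΣxy − ΣxΣy = 25075 − 34650 = -9575
nΣx² − (Σx)² = 426320 − 302500 = 123820; nΣy² − (Σy)² = 4805 − 3969 = 836
r = -9575 / √(123820 × 836) = -9575 / 10174.1594 ≈ -0.941

-0.941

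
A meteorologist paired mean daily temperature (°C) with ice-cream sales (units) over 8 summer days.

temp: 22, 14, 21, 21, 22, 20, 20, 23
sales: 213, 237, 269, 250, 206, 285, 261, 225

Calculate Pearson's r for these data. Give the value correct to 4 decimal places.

-0.2212

n = 8, Σx = 163, Σy = 1946, Σx² = 3375, Σy² = 478806, Σxy = 39530
nΣxy − ΣxΣy = 316240 − 317198 = -958
nΣx² − (Σx)² = 27000 − 26569 = 431; nΣy² − (Σy)² = 3830448 − 3786916 = 43532
r = -958 / √(431 × 43532) = -958 / 4331.5461 ≈ -0.2212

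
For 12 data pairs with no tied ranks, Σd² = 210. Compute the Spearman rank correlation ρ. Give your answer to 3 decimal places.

ρ = 1 − 6Σd² / [n(n²−1)] = 1 − 6×210 / (12×143)
  = 1 − 1260/1716 = 1 − 0.7343 ≈ 0.266

0.266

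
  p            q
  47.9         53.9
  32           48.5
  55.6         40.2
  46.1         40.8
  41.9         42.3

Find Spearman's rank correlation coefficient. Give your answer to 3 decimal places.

-0.400

Rank p: 4, 1, 5, 3, 2
Rank q: 5, 4, 1, 2, 3
d = rank(p) − rank(q): -1, -3, 4, 1, -1; Σd² = 28
ρ = 1 − 6Σd² / [n(n²−1)] = 1 − 6×28 / (5×24) = 1 − 168/120 ≈ -0.400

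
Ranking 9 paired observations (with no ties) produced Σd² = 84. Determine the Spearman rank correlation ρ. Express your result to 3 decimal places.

ρ = 1 − 6Σd² / [n(n²−1)] = 1 − 6×84 / (9×80)
  = 1 − 504/720 = 1 − 0.7000 ≈ 0.300

0.300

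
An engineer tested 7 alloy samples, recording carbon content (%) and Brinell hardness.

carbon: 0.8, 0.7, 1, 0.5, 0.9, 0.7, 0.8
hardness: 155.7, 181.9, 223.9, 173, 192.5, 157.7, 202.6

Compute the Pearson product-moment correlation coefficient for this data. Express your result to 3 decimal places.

n = 7, Σx = 5.4, Σy = 1287.3, Σx² = 4.32, Σy² = 240362.61, Σxy = 1008.01
nΣxy − ΣxΣy = 7056.07 − 6951.42 = 104.65
nΣx² − (Σx)² = 30.24 − 29.16 = 1.08; nΣy² − (Σy)² = 1682538.27 − 1657141.29 = 25396.98
r = 104.65 / √(1.08 × 25396.98) = 104.65 / 165.6162 ≈ 0.632

0.632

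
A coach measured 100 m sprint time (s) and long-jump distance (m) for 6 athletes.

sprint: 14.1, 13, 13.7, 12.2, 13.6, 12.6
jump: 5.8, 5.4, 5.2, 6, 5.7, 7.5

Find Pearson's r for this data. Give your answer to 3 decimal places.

-0.499

n = 6, Σx = 79.2, Σy = 35.6, Σx² = 1048.06, Σy² = 214.58, Σxy = 468.44
nΣxy − ΣxΣy = 2810.64 − 2819.52 = -8.88
nΣx² − (Σx)² = 6288.36 − 6272.64 = 15.72; nΣy² − (Σy)² = 1287.48 − 1267.36 = 20.12
r = -8.88 / √(15.72 × 20.12) = -8.88 / 17.7844 ≈ -0.499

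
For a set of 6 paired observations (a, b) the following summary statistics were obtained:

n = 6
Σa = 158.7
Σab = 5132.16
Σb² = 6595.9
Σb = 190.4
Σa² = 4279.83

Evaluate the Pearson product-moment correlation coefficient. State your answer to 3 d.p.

r = (nΣab − ΣaΣb) / √[(nΣa² − (Σa)²)(nΣb² − (Σb)²)]
Numerator: 6×5132.16 − 158.7×190.4 = 576.48
Denominator: √[(25678.98 − 25185.69)(39575.4 − 36252.16)] = √[493.29 × 3323.24] = 1280.3597
r = 576.48 / 1280.3597 ≈ 0.450

0.450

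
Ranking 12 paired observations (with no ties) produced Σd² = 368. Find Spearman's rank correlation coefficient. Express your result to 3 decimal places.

-0.287

ρ = 1 − 6Σd² / [n(n²−1)] = 1 − 6×368 / (12×143)
  = 1 − 2208/1716 = 1 − 1.2867 ≈ -0.287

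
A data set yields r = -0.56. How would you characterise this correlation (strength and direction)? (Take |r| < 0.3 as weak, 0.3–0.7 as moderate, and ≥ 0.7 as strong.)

r = -0.56 < 0 so the relationship is negative.
|r| = 0.56, which falls in the moderate range.

moderate negative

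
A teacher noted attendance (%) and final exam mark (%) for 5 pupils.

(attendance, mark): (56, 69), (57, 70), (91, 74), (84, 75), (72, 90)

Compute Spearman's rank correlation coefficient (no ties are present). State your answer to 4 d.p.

0.6000

Rank attendance: 1, 2, 5, 4, 3
Rank mark: 1, 2, 3, 4, 5
d = rank(attendance) − rank(mark): 0, 0, 2, 0, -2; Σd² = 8
ρ = 1 − 6Σd² / [n(n²−1)] = 1 − 6×8 / (5×24) = 1 − 48/120 ≈ 0.6000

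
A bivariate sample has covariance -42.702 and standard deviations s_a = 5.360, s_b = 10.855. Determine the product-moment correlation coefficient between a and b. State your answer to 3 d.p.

-0.734

r = Cov(a,b) / (s_a · s_b) = -42.702 / (5.360 × 10.855)
  = -42.702 / 58.1828 ≈ -0.734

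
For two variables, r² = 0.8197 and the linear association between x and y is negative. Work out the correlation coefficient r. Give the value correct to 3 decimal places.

|r| = √0.8197 = 0.905
The association is negative, so r = −0.905.

-0.905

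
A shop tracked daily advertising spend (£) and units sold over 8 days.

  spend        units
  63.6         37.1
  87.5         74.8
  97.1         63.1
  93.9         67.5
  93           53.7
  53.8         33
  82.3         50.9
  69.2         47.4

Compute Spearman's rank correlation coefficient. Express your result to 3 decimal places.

Rank spend: 2, 5, 8, 7, 6, 1, 4, 3
Rank units: 2, 8, 6, 7, 5, 1, 4, 3
d = rank(spend) − rank(units): 0, -3, 2, 0, 1, 0, 0, 0; Σd² = 14
ρ = 1 − 6Σd² / [n(n²−1)] = 1 − 6×14 / (8×63) = 1 − 84/504 ≈ 0.833

0.833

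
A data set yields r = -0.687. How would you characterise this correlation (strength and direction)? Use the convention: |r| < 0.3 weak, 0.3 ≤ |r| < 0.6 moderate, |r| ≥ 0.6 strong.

r = -0.687 < 0 so the relationship is negative.
|r| = 0.687, which falls in the strong range.

strong negative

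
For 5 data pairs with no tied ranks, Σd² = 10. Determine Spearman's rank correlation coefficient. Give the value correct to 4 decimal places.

ρ = 1 − 6Σd² / [n(n²−1)] = 1 − 6×10 / (5×24)
  = 1 − 60/120 = 1 − 0.50000 ≈ 0.5000

0.5000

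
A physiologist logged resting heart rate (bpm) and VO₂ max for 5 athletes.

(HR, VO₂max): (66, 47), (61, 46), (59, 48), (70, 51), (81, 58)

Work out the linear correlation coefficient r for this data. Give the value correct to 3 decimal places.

0.933

n = 5, Σx = 337, Σy = 250, Σx² = 23019, Σy² = 12594, Σxy = 17008
nΣxy − ΣxΣy = 85040 − 84250 = 790
nΣx² − (Σx)² = 115095 − 113569 = 1526; nΣy² − (Σy)² = 62970 − 62500 = 470
r = 790 / √(1526 × 470) = 790 / 846.8884 ≈ 0.933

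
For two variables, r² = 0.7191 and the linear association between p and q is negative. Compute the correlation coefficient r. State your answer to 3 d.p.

|r| = √0.7191 = 0.848
The association is negative, so r = −0.848.

-0.848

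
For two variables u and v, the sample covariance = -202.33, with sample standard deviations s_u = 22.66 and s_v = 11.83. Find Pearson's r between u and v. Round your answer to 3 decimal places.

-0.755

r = Cov(u,v) / (s_u · s_v) = -202.33 / (22.66 × 11.83)
  = -202.33 / 268.0678 ≈ -0.755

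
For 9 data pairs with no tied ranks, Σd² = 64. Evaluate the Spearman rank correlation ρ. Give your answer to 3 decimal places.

0.467

ρ = 1 − 6Σd² / [n(n²−1)] = 1 − 6×64 / (9×80)
  = 1 − 384/720 = 1 − 0.5333 ≈ 0.467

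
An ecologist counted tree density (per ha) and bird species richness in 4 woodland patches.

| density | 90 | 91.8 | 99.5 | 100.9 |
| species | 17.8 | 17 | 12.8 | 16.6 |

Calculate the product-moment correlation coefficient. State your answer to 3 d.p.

n = 4, Σx = 382.2, Σy = 64.2, Σx² = 36608.3, Σy² = 1045.24, Σxy = 6111.14
nΣxy − ΣxΣy = 24444.56 − 24537.24 = -92.68
nΣx² − (Σx)² = 146433.2 − 146076.84 = 356.36; nΣy² − (Σy)² = 4180.96 − 4121.64 = 59.32
r = -92.68 / √(356.36 × 59.32) = -92.68 / 145.3935 ≈ -0.637

-0.637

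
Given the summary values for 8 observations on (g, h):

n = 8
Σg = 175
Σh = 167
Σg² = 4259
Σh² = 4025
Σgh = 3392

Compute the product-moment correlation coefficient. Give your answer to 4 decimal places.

r = (nΣgh − ΣgΣh) / √[(nΣg² − (Σg)²)(nΣh² − (Σh)²)]
Numerator: 8×3392 − 175×167 = -2089
Denominator: √[(34072 − 30625)(32200 − 27889)] = √[3447 × 4311] = 3854.8693
r = -2089 / 3854.8693 ≈ -0.5419

-0.5419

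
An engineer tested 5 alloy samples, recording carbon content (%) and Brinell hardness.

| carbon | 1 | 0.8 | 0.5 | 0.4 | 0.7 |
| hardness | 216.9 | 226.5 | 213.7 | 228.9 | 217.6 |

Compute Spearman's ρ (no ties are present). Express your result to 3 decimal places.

Rank carbon: 5, 4, 2, 1, 3
Rank hardness: 2, 4, 1, 5, 3
d = rank(carbon) − rank(hardness): 3, 0, 1, -4, 0; Σd² = 26
ρ = 1 − 6Σd² / [n(n²−1)] = 1 − 6×26 / (5×24) = 1 − 156/120 ≈ -0.300

-0.300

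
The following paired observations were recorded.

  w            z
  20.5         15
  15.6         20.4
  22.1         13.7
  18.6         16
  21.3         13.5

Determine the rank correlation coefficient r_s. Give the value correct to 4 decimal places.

-0.9000

Rank w: 3, 1, 5, 2, 4
Rank z: 3, 5, 2, 4, 1
d = rank(w) − rank(z): 0, -4, 3, -2, 3; Σd² = 38
ρ = 1 − 6Σd² / [n(n²−1)] = 1 − 6×38 / (5×24) = 1 − 228/120 ≈ -0.9000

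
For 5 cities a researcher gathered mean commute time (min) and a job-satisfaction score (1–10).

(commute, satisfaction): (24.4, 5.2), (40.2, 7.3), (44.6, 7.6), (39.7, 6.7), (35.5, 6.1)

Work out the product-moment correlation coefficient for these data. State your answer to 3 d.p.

0.963

n = 5, Σx = 184.4, Σy = 32.9, Σx² = 7036.9, Σy² = 220.19, Σxy = 1241.84
nΣxy − ΣxΣy = 6209.2 − 6066.76 = 142.44
nΣx² − (Σx)² = 35184.5 − 34003.36 = 1181.14; nΣy² − (Σy)² = 1100.95 − 1082.41 = 18.54
r = 142.44 / √(1181.14 × 18.54) = 142.44 / 147.9809 ≈ 0.963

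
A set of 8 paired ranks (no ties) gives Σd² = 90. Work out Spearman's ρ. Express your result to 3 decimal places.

ρ = 1 − 6Σd² / [n(n²−1)] = 1 − 6×90 / (8×63)
  = 1 − 540/504 = 1 − 1.0714 ≈ -0.071

-0.071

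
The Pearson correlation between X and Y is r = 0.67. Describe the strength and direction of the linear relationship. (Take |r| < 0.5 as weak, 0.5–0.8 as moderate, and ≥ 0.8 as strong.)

moderate positive

r = 0.67 > 0 so the relationship is positive.
|r| = 0.67, which falls in the moderate range.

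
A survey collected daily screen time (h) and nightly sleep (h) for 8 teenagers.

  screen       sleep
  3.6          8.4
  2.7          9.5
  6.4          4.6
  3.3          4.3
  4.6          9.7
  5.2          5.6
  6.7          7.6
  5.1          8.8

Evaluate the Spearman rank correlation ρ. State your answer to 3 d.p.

-0.286

Rank screen: 3, 1, 7, 2, 4, 6, 8, 5
Rank sleep: 5, 7, 2, 1, 8, 3, 4, 6
d = rank(screen) − rank(sleep): -2, -6, 5, 1, -4, 3, 4, -1; Σd² = 108
ρ = 1 − 6Σd² / [n(n²−1)] = 1 − 6×108 / (8×63) = 1 − 648/504 ≈ -0.286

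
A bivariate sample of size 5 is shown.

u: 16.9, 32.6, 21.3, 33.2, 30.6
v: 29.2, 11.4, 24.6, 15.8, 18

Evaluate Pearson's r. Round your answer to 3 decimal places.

n = 5, Σu = 134.6, Σv = 99, Σu² = 3840.66, Σv² = 2161.4, Σuv = 2464.46
nΣuv − ΣuΣv = 12322.3 − 13325.4 = -1003.1
nΣu² − (Σu)² = 19203.3 − 18117.16 = 1086.14; nΣv² − (Σv)² = 10807 − 9801 = 1006
r = -1003.1 / √(1086.14 × 1006) = -1003.1 / 1045.3023 ≈ -0.960

-0.960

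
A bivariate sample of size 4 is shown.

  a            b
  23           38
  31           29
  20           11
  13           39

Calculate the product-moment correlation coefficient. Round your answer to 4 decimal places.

-0.1542

n = 4, Σa = 87, Σb = 117, Σa² = 2059, Σb² = 3927, Σab = 2500
nΣab − ΣaΣb = 10000 − 10179 = -179
nΣa² − (Σa)² = 8236 − 7569 = 667; nΣb² − (Σb)² = 15708 − 13689 = 2019
r = -179 / √(667 × 2019) = -179 / 1160.4624 ≈ -0.1542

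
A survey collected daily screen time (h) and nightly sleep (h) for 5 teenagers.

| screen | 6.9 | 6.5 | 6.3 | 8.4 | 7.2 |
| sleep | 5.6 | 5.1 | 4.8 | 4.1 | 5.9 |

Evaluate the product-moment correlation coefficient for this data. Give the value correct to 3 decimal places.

-0.464

n = 5, Σx = 35.3, Σy = 25.5, Σx² = 251.95, Σy² = 132.03, Σxy = 178.95
nΣxy − ΣxΣy = 894.75 − 900.15 = -5.4
nΣx² − (Σx)² = 1259.75 − 1246.09 = 13.66; nΣy² − (Σy)² = 660.15 − 650.25 = 9.9
r = -5.4 / √(13.66 × 9.9) = -5.4 / 11.6290 ≈ -0.464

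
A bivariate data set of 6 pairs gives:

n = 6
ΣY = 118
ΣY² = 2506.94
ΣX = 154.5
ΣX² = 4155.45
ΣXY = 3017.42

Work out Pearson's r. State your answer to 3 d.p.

-0.116

r = (nΣXY − ΣXΣY) / √[(nΣX² − (ΣX)²)(nΣY² − (ΣY)²)]
Numerator: 6×3017.42 − 154.5×118 = -126.48
Denominator: √[(24932.7 − 23870.25)(15041.64 − 13924)] = √[1062.45 × 1117.64] = 1089.6957
r = -126.48 / 1089.6957 ≈ -0.116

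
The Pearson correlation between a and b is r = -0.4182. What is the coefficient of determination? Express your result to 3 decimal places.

r² = (-0.4182)² = 0.175

0.175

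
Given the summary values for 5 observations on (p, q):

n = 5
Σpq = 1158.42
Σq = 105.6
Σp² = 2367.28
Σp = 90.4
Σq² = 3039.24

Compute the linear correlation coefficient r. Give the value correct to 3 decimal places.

r = (nΣpq − ΣpΣq) / √[(nΣp² − (Σp)²)(nΣq² − (Σq)²)]
Numerator: 5×1158.42 − 90.4×105.6 = -3754.14
Denominator: √[(11836.4 − 8172.16)(15196.2 − 11151.36)] = √[3664.24 × 4044.84] = 3849.8395
r = -3754.14 / 3849.8395 ≈ -0.975

-0.975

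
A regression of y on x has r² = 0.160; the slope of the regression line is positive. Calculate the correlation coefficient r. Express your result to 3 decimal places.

|r| = √0.160 = 0.400
The association is positive, so r = 0.400.

0.400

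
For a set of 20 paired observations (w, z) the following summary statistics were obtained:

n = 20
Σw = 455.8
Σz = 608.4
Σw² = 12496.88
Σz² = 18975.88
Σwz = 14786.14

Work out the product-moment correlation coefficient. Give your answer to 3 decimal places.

0.926

r = (nΣwz − ΣwΣz) / √[(nΣw² − (Σw)²)(nΣz² − (Σz)²)]
Numerator: 20×14786.14 − 455.8×608.4 = 18414.08
Denominator: √[(249937.6 − 207753.64)(379517.6 − 370150.56)] = √[42183.96 × 9367.04] = 19878.0995
r = 18414.08 / 19878.0995 ≈ 0.926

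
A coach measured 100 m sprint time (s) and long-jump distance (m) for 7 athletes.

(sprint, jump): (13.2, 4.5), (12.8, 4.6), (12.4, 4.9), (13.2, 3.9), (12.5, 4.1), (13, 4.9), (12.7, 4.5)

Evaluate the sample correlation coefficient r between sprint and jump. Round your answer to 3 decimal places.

n = 7, Σx = 89.8, Σy = 31.4, Σx² = 1152.62, Σy² = 141.7, Σxy = 402.62
nΣxy − ΣxΣy = 2818.34 − 2819.72 = -1.38
nΣx² − (Σx)² = 8068.34 − 8064.04 = 4.3; nΣy² − (Σy)² = 991.9 − 985.96 = 5.94
r = -1.38 / √(4.3 × 5.94) = -1.38 / 5.0539 ≈ -0.273

-0.273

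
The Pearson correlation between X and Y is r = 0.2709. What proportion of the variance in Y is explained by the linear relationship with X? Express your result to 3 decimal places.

r² = (0.2709)² = 0.073

0.073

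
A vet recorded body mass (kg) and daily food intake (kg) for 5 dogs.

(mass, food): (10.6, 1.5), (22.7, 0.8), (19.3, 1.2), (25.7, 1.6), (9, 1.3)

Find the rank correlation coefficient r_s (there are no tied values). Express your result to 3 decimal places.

Rank mass: 2, 4, 3, 5, 1
Rank food: 4, 1, 2, 5, 3
d = rank(mass) − rank(food): -2, 3, 1, 0, -2; Σd² = 18
ρ = 1 − 6Σd² / [n(n²−1)] = 1 − 6×18 / (5×24) = 1 − 108/120 ≈ 0.100

0.100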